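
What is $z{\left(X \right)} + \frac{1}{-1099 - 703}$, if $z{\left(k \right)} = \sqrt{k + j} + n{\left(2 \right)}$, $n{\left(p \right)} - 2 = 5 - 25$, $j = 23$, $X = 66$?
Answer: $- \frac{32437}{1802} + \sqrt{89} \approx -8.5666$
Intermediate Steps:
$n{\left(p \right)} = -18$ ($n{\left(p \right)} = 2 + \left(5 - 25\right) = 2 - 20 = -18$)
$z{\left(k \right)} = -18 + \sqrt{23 + k}$ ($z{\left(k \right)} = \sqrt{k + 23} - 18 = \sqrt{23 + k} - 18 = -18 + \sqrt{23 + k}$)
$z{\left(X \right)} + \frac{1}{-1099 - 703} = \left(-18 + \sqrt{23 + 66}\right) + \frac{1}{-1099 - 703} = \left(-18 + \sqrt{89}\right) + \frac{1}{-1802} = \left(-18 + \sqrt{89}\right) - \frac{1}{1802} = - \frac{32437}{1802} + \sqrt{89}$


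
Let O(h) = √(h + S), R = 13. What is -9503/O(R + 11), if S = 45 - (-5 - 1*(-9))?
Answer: -731*√65/5 ≈ -1178.7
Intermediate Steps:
S = 41 (S = 45 - (-5 + 9) = 45 - 1*4 = 45 - 4 = 41)
O(h) = √(41 + h) (O(h) = √(h + 41) = √(41 + h))
-9503/O(R + 11) = -9503/√(41 + (13 + 11)) = -9503/√(41 + 24) = -9503*√65/65 = -731*√65/5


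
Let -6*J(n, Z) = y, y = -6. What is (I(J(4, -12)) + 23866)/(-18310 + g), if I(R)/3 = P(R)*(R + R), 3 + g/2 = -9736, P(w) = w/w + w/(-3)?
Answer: -11935/18894 ≈ -0.63168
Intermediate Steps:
P(w) = 1 - w/3 (P(w) = 1 + w*(-⅓) = 1 - w/3)
J(n, Z) = 1 (J(n, Z) = -⅙*(-6) = 1)
g = -19478 (g = -6 + 2*(-9736) = -6 - 19472 = -19478)
I(R) = 6*R*(1 - R/3) (I(R) = 3*((1 - R/3)*(R + R)) = 3*((1 - R/3)*(2*R)) = 3*(2*R*(1 - R/3)) = 6*R*(1 - R/3))
(I(J(4, -12)) + 23866)/(-18310 + g) = (2*1*(3 - 1*1) + 23866)/(-18310 - 19478) = (2*1*(3 - 1) + 23866)/(-37788) = (2*1*2 + 23866)*(-1/37788) = (4 + 23866)*(-1/37788) = 23870*(-1/37788) = -11935/18894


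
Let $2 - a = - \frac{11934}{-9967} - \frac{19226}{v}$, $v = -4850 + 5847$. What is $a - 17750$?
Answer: $- \frac{176183905708}{9937099} \approx -17730.0$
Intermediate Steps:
$v = 997$
$a = \frac{199601542}{9937099}$ ($a = 2 - \left(- \frac{11934}{-9967} - \frac{19226}{997}\right) = 2 - \left(\left(-11934\right) \left(- \frac{1}{9967}\right) - \frac{19226}{997}\right) = 2 - \left(\frac{11934}{9967} - \frac{19226}{997}\right) = 2 - - \frac{179727344}{9937099} = 2 + \frac{179727344}{9937099} = \frac{199601542}{9937099} \approx 20.086$)
$a - 17750 = \frac{199601542}{9937099} - 17750 = - \frac{176183905708}{9937099}$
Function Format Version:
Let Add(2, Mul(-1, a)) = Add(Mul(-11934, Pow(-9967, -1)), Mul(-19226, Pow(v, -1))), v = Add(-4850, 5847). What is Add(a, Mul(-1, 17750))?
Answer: Rational(-176183905708, 9937099) ≈ -17730.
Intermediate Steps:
v = 997
a = Rational(199601542, 9937099) (a = Add(2, Mul(-1, Add(Mul(-11934, Pow(-9967, -1)), Mul(-19226, Pow(997, -1))))) = Add(2, Mul(-1, Add(Mul(-11934, Rational(-1, 9967)), Mul(-19226, Rational(1, 997))))) = Add(2, Mul(-1, Add(Rational(11934, 9967), Rational(-19226, 997)))) = Add(2, Mul(-1, Rational(-179727344, 9937099))) = Add(2, Rational(179727344, 9937099)) = Rational(199601542, 9937099) ≈ 20.086)
Add(a, Mul(-1, 17750)) = Add(Rational(199601542, 9937099), Mul(-1, 17750)) = Add(Rational(199601542, 9937099), -17750) = Rational(-176183905708, 9937099)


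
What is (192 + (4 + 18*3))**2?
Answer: 62500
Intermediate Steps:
(192 + (4 + 18*3))**2 = (192 + (4 + 54))**2 = (192 + 58)**2 = 250**2 = 62500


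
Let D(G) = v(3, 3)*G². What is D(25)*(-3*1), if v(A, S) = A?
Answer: -5625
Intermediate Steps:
D(G) = 3*G²
D(25)*(-3*1) = (3*25²)*(-3*1) = (3*625)*(-3) = 1875*(-3) = -5625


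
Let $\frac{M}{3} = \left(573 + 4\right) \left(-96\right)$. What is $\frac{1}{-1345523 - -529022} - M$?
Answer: $\frac{135682870175}{816501} \approx 1.6618 \cdot 10^{5}$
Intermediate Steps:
$M = -166176$ ($M = 3 \left(573 + 4\right) \left(-96\right) = 3 \cdot 577 \left(-96\right) = 3 \left(-55392\right) = -166176$)
$\frac{1}{-1345523 - -529022} - M = \frac{1}{-1345523 - -529022} - -166176 = \frac{1}{-1345523 + 529022} + 166176 = \frac{1}{-816501} + 166176 = - \frac{1}{816501} + 166176 = \frac{135682870175}{816501}$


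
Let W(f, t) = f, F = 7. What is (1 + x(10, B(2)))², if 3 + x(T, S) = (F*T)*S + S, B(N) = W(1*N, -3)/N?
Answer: 4761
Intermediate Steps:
B(N) = 1 (B(N) = (1*N)/N = N/N = 1)
x(T, S) = -3 + S + 7*S*T (x(T, S) = -3 + ((7*T)*S + S) = -3 + (7*S*T + S) = -3 + (S + 7*S*T) = -3 + S + 7*S*T)
(1 + x(10, B(2)))² = (1 + (-3 + 1 + 7*1*10))² = (1 + (-3 + 1 + 70))² = (1 + 68)² = 69² = 4761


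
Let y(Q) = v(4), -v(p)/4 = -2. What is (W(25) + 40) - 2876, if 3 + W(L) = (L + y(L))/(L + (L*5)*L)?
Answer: -2980939/1050 ≈ -2839.0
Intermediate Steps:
v(p) = 8 (v(p) = -4*(-2) = 8)
y(Q) = 8
W(L) = -3 + (8 + L)/(L + 5*L²) (W(L) = -3 + (L + 8)/(L + (L*5)*L) = -3 + (8 + L)/(L + (5*L)*L) = -3 + (8 + L)/(L + 5*L²))
(W(25) + 40) - 2876 = ((8 - 15*25² - 2*25)/(25*(1 + 5*25)) + 40) - 2876 = ((8 - 15*625 - 50)/(25*(1 + 125)) + 40) - 2876 = ((1/25)*(8 - 9375 - 50)/126 + 40) - 2876 = ((1/25)*(1/126)*(-9417) + 40) - 2876 = (-3139/1050 + 40) - 2876 = 38861/1050 - 2876 = -2980939/1050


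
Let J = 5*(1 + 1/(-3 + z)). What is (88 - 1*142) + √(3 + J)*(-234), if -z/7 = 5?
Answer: -54 - 117*√11362/19 ≈ -710.39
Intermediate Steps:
z = -35 (z = -7*5 = -35)
J = 185/38 (J = 5*(1 + 1/(-3 - 35)) = 5*(1 + 1/(-38)) = 5*(1 - 1/38) = 5*(37/38) = 185/38 ≈ 4.8684)
(88 - 1*142) + √(3 + J)*(-234) = (88 - 1*142) + √(3 + 185/38)*(-234) = (88 - 142) + √(299/38)*(-234) = -54 + (√11362/38)*(-234) = -54 - 117*√11362/19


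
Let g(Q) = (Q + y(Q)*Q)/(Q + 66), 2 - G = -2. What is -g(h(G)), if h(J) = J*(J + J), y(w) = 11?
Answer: -192/49 ≈ -3.9184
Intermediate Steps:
G = 4 (G = 2 - 1*(-2) = 2 + 2 = 4)
h(J) = 2*J² (h(J) = J*(2*J) = 2*J²)
g(Q) = 12*Q/(66 + Q) (g(Q) = (Q + 11*Q)/(Q + 66) = (12*Q)/(66 + Q) = 12*Q/(66 + Q))
-g(h(G)) = -12*2*4²/(66 + 2*4²) = -12*2*16/(66 + 2*16) = -12*32/(66 + 32) = -12*32/98 = -1*192/49 = -192/49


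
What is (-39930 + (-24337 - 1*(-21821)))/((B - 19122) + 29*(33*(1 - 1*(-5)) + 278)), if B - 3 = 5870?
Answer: -42446/555 ≈ -76.479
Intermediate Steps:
B = 5873 (B = 3 + 5870 = 5873)
(-39930 + (-24337 - 1*(-21821)))/((B - 19122) + 29*(33*(1 - 1*(-5)) + 278)) = (-39930 + (-24337 - 1*(-21821)))/((5873 - 19122) + 29*(33*(1 - 1*(-5)) + 278)) = (-39930 + (-24337 + 21821))/(-13249 + 29*(33*(1 + 5) + 278)) = (-39930 - 2516)/(-13249 + 29*(33*6 + 278)) = -42446/(-13249 + 29*(198 + 278)) = -42446/(-13249 + 29*476) = -42446/(-13249 + 13804) = -42446/555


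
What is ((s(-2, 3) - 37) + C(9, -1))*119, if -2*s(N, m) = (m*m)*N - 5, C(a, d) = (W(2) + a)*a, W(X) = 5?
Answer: 23919/2 ≈ 11960.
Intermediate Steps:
C(a, d) = a*(5 + a) (C(a, d) = (5 + a)*a = a*(5 + a))
s(N, m) = 5/2 - N*m²/2 (s(N, m) = -((m*m)*N - 5)/2 = -(m²*N - 5)/2 = -(N*m² - 5)/2 = -(-5 + N*m²)/2 = 5/2 - N*m²/2)
((s(-2, 3) - 37) + C(9, -1))*119 = (((5/2 - ½*(-2)*3²) - 37) + 9*(5 + 9))*119 = (((5/2 - ½*(-2)*9) - 37) + 9*14)*119 = (((5/2 + 9) - 37) + 126)*119 = ((23/2 - 37) + 126)*119 = (-51/2 + 126)*119 = (201/2)*119 = 23919/2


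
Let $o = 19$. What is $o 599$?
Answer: $11381$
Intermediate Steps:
$o 599 = 19 \cdot 599 = 11381$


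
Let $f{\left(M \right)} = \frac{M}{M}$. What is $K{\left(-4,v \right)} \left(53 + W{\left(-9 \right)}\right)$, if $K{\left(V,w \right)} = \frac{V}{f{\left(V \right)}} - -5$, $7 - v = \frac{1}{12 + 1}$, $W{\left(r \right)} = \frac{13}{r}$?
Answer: $\frac{464}{9} \approx 51.556$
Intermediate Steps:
$f{\left(M \right)} = 1$
$v = \frac{90}{13}$ ($v = 7 - \frac{1}{12 + 1} = 7 - \frac{1}{13} = \frac{90}{13} \approx 6.9231$)
$K{\left(V,w \right)} = 5 + V$ ($K{\left(V,w \right)} = \frac{V}{1} - -5 = V 1 + 5 = V + 5 = 5 + V$)
$K{\left(-4,v \right)} \left(53 + W{\left(-9 \right)}\right) = \left(5 - 4\right) \left(53 + \frac{13}{-9}\right) = 1 \left(53 + 13 \left(- \frac{1}{9}\right)\right) = 1 \left(53 - \frac{13}{9}\right) = 1 \cdot \frac{464}{9} = \frac{464}{9}$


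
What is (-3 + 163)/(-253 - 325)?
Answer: -80/289 ≈ -0.27682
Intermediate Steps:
(-3 + 163)/(-253 - 325) = 160/(-578) = 160*(-1/578) = -80/289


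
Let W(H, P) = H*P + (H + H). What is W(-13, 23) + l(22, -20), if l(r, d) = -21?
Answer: -346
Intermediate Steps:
W(H, P) = 2*H + H*P (W(H, P) = H*P + 2*H = 2*H + H*P)
W(-13, 23) + l(22, -20) = -13*(2 + 23) - 21 = -13*25 - 21 = -325 - 21 = -346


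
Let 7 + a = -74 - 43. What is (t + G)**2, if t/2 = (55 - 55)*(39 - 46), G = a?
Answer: 15376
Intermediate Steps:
a = -124 (a = -7 + (-74 - 43) = -7 - 117 = -124)
G = -124
t = 0 (t = 2*((55 - 55)*(39 - 46)) = 2*(0*(-7)) = 2*0 = 0)
(t + G)**2 = (0 - 124)**2 = (-124)**2 = 15376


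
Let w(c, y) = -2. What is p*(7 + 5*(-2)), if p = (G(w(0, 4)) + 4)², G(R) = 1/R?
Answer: -147/4 ≈ -36.750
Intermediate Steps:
p = 49/4 (p = (1/(-2) + 4)² = (-½ + 4)² = (7/2)² = 49/4 ≈ 12.250)
p*(7 + 5*(-2)) = 49*(7 + 5*(-2))/4 = 49*(7 - 10)/4 = (49/4)*(-3) = -147/4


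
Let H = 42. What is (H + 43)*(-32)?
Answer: -2720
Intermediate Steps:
(H + 43)*(-32) = (42 + 43)*(-32) = 85*(-32) = -2720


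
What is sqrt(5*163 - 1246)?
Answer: I*sqrt(431) ≈ 20.761*I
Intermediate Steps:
sqrt(5*163 - 1246) = sqrt(815 - 1246) = sqrt(-431) = I*sqrt(431)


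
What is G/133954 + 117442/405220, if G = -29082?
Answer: 986804407/13570209970 ≈ 0.072718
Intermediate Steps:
G/133954 + 117442/405220 = -29082/133954 + 117442/405220 = -29082*1/133954 + 117442*(1/405220) = -14541/66977 + 58721/202610 = 986804407/13570209970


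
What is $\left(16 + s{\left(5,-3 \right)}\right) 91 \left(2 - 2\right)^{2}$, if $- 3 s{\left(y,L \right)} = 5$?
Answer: $0$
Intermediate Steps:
$s{\left(y,L \right)} = - \frac{5}{3}$ ($s{\left(y,L \right)} = \left(- \frac{1}{3}\right) 5 = - \frac{5}{3}$)
$\left(16 + s{\left(5,-3 \right)}\right) 91 \left(2 - 2\right)^{2} = \left(16 - \frac{5}{3}\right) 91 \left(2 - 2\right)^{2} = \frac{43}{3} \cdot 91 \cdot 0^{2} = \frac{3913}{3} \cdot 0 = 0$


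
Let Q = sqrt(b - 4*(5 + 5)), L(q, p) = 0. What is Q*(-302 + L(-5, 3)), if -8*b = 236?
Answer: -151*I*sqrt(278) ≈ -2517.7*I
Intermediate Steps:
b = -59/2 (b = -1/8*236 = -59/2 ≈ -29.500)
Q = I*sqrt(278)/2 (Q = sqrt(-59/2 - 4*(5 + 5)) = sqrt(-59/2 - 4*10) = sqrt(-59/2 - 40) = sqrt(-139/2) = I*sqrt(278)/2 ≈ 8.3367*I)
Q*(-302 + L(-5, 3)) = (I*sqrt(278)/2)*(-302 + 0) = (I*sqrt(278)/2)*(-302) = -151*I*sqrt(278)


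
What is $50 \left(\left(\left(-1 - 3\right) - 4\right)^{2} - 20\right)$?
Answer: $2200$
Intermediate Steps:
$50 \left(\left(\left(-1 - 3\right) - 4\right)^{2} - 20\right) = 50 \left(\left(-4 - 4\right)^{2} - 20\right) = 50 \left(\left(-8\right)^{2} - 20\right) = 50 \left(64 - 20\right) = 50 \cdot 44 = 2200$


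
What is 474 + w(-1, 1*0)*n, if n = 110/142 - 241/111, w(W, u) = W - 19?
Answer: 3955714/7881 ≈ 501.93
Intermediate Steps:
w(W, u) = -19 + W
n = -11006/7881 (n = 110*(1/142) - 241*1/111 = 55/71 - 241/111 = -11006/7881 ≈ -1.3965)
474 + w(-1, 1*0)*n = 474 + (-19 - 1)*(-11006/7881) = 474 - 20*(-11006/7881) = 474 + 220120/7881 = 3955714/7881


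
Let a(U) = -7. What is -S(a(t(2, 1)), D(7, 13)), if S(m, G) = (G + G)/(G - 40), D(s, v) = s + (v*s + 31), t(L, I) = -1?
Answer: -258/89 ≈ -2.8989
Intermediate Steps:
D(s, v) = 31 + s + s*v (D(s, v) = s + (s*v + 31) = s + (31 + s*v) = 31 + s + s*v)
S(m, G) = 2*G/(-40 + G) (S(m, G) = (2*G)/(-40 + G) = 2*G/(-40 + G))
-S(a(t(2, 1)), D(7, 13)) = -2*(31 + 7 + 7*13)/(-40 + (31 + 7 + 7*13)) = -2*(31 + 7 + 91)/(-40 + (31 + 7 + 91)) = -2*129/(-40 + 129) = -2*129/89 = -1*258/89 = -258/89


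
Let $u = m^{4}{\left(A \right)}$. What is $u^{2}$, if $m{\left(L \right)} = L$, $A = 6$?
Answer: $1679616$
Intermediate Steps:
$u = 1296$ ($u = 6^{4} = 1296$)
$u^{2} = 1296^{2} = 1679616$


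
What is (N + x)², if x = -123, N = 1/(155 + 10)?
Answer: 411846436/27225 ≈ 15128.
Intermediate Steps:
N = 1/165 ≈ 0.0060606
(N + x)² = (1/165 - 123)² = (-20294/165)² = 411846436/27225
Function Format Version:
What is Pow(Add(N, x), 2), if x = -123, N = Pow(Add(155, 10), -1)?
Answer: Rational(411846436, 27225) ≈ 15128.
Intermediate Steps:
N = Rational(1, 165) (N = Pow(165, -1) = Rational(1, 165) ≈ 0.0060606)
Pow(Add(N, x), 2) = Pow(Add(Rational(1, 165), -123), 2) = Pow(Rational(-20294, 165), 2) = Rational(411846436, 27225)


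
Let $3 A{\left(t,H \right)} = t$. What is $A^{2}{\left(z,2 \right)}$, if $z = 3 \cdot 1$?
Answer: $1$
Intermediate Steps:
$z = 3$
$A{\left(t,H \right)} = \frac{t}{3}$
$A^{2}{\left(z,2 \right)} = \left(\frac{1}{3} \cdot 3\right)^{2} = 1^{2} = 1$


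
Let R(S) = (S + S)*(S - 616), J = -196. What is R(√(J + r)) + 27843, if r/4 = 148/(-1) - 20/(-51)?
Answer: 1339777/51 - 2464*I*√511377/51 ≈ 26270.0 - 34549.0*I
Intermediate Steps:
r = -30112/51 (r = 4*(148/(-1) - 20/(-51)) = 4*(148*(-1) - 20*(-1/51)) = 4*(-148 + 20/51) = 4*(-7528/51) = -30112/51 ≈ -590.43)
R(S) = 2*S*(-616 + S) (R(S) = (2*S)*(-616 + S) = 2*S*(-616 + S))
R(√(J + r)) + 27843 = 2*√(-196 - 30112/51)*(-616 + √(-196 - 30112/51)) + 27843 = 2*√(-40108/51)*(-616 + √(-40108/51)) + 27843 = 2*(2*I*√511377/51)*(-616 + 2*I*√511377/51) + 27843 = 4*I*√511377*(-616 + 2*I*√511377/51)/51 + 27843 = 27843 + 4*I*√511377*(-616 + 2*I*√511377/51)/51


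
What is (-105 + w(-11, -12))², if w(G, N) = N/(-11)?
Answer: 1306449/121 ≈ 10797.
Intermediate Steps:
w(G, N) = -N/11 (w(G, N) = N*(-1/11) = -N/11)
(-105 + w(-11, -12))² = (-105 - 1/11*(-12))² = (-105 + 12/11)² = (-1143/11)² = 1306449/121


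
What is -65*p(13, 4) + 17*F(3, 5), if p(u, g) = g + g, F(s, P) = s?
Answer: -469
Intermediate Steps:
p(u, g) = 2*g
-65*p(13, 4) + 17*F(3, 5) = -130*4 + 17*3 = -65*8 + 51 = -520 + 51 = -469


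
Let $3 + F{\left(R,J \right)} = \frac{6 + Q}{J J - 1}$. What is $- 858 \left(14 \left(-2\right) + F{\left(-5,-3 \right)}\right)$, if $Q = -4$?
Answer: $\frac{52767}{2} \approx 26384.0$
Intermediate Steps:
$F{\left(R,J \right)} = -3 + \frac{2}{-1 + J^{2}}$ ($F{\left(R,J \right)} = -3 + \frac{6 - 4}{J J - 1} = -3 + \frac{2}{J^{2} - 1} = -3 + \frac{2}{-1 + J^{2}}$)
$- 858 \left(14 \left(-2\right) + F{\left(-5,-3 \right)}\right) = - 858 \left(14 \left(-2\right) + \frac{5 - 3 \left(-3\right)^{2}}{-1 + \left(-3\right)^{2}}\right) = - 858 \left(-28 + \frac{5 - 27}{-1 + 9}\right) = - 858 \left(-28 + \frac{5 - 27}{8}\right) = - 858 \left(-28 + \frac{1}{8} \left(-22\right)\right) = - 858 \left(-28 - \frac{11}{4}\right) = \left(-858\right) \left(- \frac{123}{4}\right) = \frac{52767}{2}$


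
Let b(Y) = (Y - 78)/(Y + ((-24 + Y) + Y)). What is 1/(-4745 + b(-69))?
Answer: -11/52188 ≈ -0.00021078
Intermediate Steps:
b(Y) = (-78 + Y)/(-24 + 3*Y) (b(Y) = (-78 + Y)/(Y + (-24 + 2*Y)) = (-78 + Y)/(-24 + 3*Y))
1/(-4745 + b(-69)) = 1/(-4745 + (-78 - 69)/(3*(-8 - 69))) = 1/(-4745 + (⅓)*(-147)/(-77)) = 1/(-4745 + (⅓)*(-1/77)*(-147)) = 1/(-4745 + 7/11) = 1/(-52188/11) = -11/52188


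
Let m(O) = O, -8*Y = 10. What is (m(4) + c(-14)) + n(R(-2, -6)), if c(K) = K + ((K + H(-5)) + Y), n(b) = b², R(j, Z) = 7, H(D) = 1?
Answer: 99/4 ≈ 24.750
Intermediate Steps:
Y = -5/4 (Y = -⅛*10 = -5/4 ≈ -1.2500)
c(K) = -¼ + 2*K (c(K) = K + ((K + 1) - 5/4) = K + ((1 + K) - 5/4) = K + (-¼ + K) = -¼ + 2*K)
(m(4) + c(-14)) + n(R(-2, -6)) = (4 + (-¼ + 2*(-14))) + 7² = (4 + (-¼ - 28)) + 49 = (4 - 113/4) + 49 = -97/4 + 49 = 99/4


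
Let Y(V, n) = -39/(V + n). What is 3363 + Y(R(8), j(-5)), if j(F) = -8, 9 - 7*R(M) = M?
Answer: 185238/55 ≈ 3368.0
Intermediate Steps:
R(M) = 9/7 - M/7
3363 + Y(R(8), j(-5)) = 3363 - 39/((9/7 - 1/7*8) - 8) = 3363 - 39/((9/7 - 8/7) - 8) = 3363 - 39/(1/7 - 8) = 3363 - 39/(-55/7) = 3363 - 39*(-7/55) = 3363 + 273/55 = 185238/55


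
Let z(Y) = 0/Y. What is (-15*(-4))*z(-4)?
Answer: 0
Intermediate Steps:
z(Y) = 0
(-15*(-4))*z(-4) = -15*(-4)*0 = -5*(-12)*0 = 60*0 = 0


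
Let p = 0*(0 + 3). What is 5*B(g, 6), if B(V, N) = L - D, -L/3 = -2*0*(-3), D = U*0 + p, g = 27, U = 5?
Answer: 0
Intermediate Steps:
p = 0 (p = 0*3 = 0)
D = 0 (D = 5*0 + 0 = 0 + 0 = 0)
L = 0 (L = -3*(-2*0)*(-3) = -0*(-3) = -3*0 = 0)
B(V, N) = 0 (B(V, N) = 0 - 1*0 = 0 + 0 = 0)
5*B(g, 6) = 5*0 = 0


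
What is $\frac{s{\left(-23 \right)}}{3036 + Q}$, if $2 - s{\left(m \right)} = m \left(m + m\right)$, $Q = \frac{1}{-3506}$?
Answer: $- \frac{3702336}{10644215} \approx -0.34783$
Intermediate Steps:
$Q = - \frac{1}{3506} \approx -0.00028523$
$s{\left(m \right)} = 2 - 2 m^{2}$ ($s{\left(m \right)} = 2 - m \left(m + m\right) = 2 - m 2 m = 2 - 2 m^{2}$)
$\frac{s{\left(-23 \right)}}{3036 + Q} = \frac{2 - 2 \left(-23\right)^{2}}{3036 - \frac{1}{3506}} = \frac{2 - 1058}{\frac{10644215}{3506}} = \left(2 - 1058\right) \frac{3506}{10644215} = \left(-1056\right) \frac{3506}{10644215} = - \frac{3702336}{10644215}$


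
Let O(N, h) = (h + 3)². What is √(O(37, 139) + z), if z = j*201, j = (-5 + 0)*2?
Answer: √18154 ≈ 134.74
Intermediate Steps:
j = -10 (j = -5*2 = -10)
O(N, h) = (3 + h)²
z = -2010 (z = -10*201 = -2010)
√(O(37, 139) + z) = √((3 + 139)² - 2010) = √(142² - 2010) = √(20164 - 2010) = √18154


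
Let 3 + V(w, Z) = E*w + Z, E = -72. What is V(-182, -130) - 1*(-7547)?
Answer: 20518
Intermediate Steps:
V(w, Z) = -3 + Z - 72*w (V(w, Z) = -3 + (-72*w + Z) = -3 + (Z - 72*w) = -3 + Z - 72*w)
V(-182, -130) - 1*(-7547) = (-3 - 130 - 72*(-182)) - 1*(-7547) = (-3 - 130 + 13104) + 7547 = 12971 + 7547 = 20518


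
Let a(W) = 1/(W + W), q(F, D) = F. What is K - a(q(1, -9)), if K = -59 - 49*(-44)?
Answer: 4193/2 ≈ 2096.5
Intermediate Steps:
a(W) = 1/(2*W)
K = 2097 (K = -59 + 2156 = 2097)
K - a(q(1, -9)) = 2097 - 1/(2*1) = 2097 - 1/2 = 2097 - 1*½ = 2097 - ½ = 4193/2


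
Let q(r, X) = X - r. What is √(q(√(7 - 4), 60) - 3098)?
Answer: √(-3038 - √3) ≈ 55.134*I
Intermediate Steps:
√(q(√(7 - 4), 60) - 3098) = √((60 - √(7 - 4)) - 3098) = √((60 - √3) - 3098) = √(-3038 - √3)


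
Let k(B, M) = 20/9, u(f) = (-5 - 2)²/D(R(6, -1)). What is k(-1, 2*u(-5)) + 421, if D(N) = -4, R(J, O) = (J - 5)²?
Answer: 3809/9 ≈ 423.22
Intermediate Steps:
R(J, O) = (-5 + J)²
u(f) = -49/4 (u(f) = (-5 - 2)²/(-4) = (-7)²*(-¼) = 49*(-¼) = -49/4)
k(B, M) = 20/9 (k(B, M) = 20*(⅑) = 20/9)
k(-1, 2*u(-5)) + 421 = 20/9 + 421 = 3809/9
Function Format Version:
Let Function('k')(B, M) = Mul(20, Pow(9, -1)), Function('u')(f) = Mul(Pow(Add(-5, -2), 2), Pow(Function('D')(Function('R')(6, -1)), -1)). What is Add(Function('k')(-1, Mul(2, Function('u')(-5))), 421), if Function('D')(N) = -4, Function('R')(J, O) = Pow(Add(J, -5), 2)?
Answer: Rational(3809, 9) ≈ 423.22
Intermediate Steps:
Function('R')(J, O) = Pow(Add(-5, J), 2)
Function('u')(f) = Rational(-49, 4) (Function('u')(f) = Mul(Pow(Add(-5, -2), 2), Pow(-4, -1)) = Mul(Pow(-7, 2), Rational(-1, 4)) = Mul(49, Rational(-1, 4)) = Rational(-49, 4))
Function('k')(B, M) = Rational(20, 9) (Function('k')(B, M) = Mul(20, Rational(1, 9)) = Rational(20, 9))
Add(Function('k')(-1, Mul(2, Function('u')(-5))), 421) = Add(Rational(20, 9), 421) = Rational(3809, 9)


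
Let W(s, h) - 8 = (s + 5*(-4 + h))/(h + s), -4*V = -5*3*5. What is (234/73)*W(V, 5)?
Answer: 2106/73 ≈ 28.849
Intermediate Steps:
V = 75/4 (V = -(-5*3)*5/4 = -(-15)*5/4 = -1/4*(-75) = 75/4 ≈ 18.750)
W(s, h) = 8 + (-20 + s + 5*h)/(h + s) (W(s, h) = 8 + (s + 5*(-4 + h))/(h + s) = 8 + (s + (-20 + 5*h))/(h + s) = 8 + (-20 + s + 5*h)/(h + s))
(234/73)*W(V, 5) = (234/73)*((-20 + 9*(75/4) + 13*5)/(5 + 75/4)) = (234*(1/73))*((-20 + 675/4 + 65)/(95/4)) = 234*((4/95)*(855/4))/73 = (234/73)*9 = 2106/73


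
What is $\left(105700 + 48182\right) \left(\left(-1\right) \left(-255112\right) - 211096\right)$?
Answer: $6773270112$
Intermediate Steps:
$\left(105700 + 48182\right) \left(\left(-1\right) \left(-255112\right) - 211096\right) = 153882 \left(255112 - 211096\right) = 153882 \cdot 44016 = 6773270112$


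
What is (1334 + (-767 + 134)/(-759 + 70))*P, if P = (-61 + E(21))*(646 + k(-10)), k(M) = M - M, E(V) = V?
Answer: -23766572560/689 ≈ -3.4494e+7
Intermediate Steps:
k(M) = 0
P = -25840 (P = (-61 + 21)*(646 + 0) = -40*646 = -25840)
(1334 + (-767 + 134)/(-759 + 70))*P = (1334 + (-767 + 134)/(-759 + 70))*(-25840) = (1334 - 633/(-689))*(-25840) = (1334 - 633*(-1/689))*(-25840) = (1334 + 633/689)*(-25840) = (919759/689)*(-25840) = -23766572560/689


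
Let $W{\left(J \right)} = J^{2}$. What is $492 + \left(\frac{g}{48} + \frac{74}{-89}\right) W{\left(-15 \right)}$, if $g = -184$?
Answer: $- \frac{99249}{178} \approx -557.58$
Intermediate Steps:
$492 + \left(\frac{g}{48} + \frac{74}{-89}\right) W{\left(-15 \right)} = 492 + \left(- \frac{184}{48} + \frac{74}{-89}\right) \left(-15\right)^{2} = 492 + \left(\left(-184\right) \frac{1}{48} + 74 \left(- \frac{1}{89}\right)\right) 225 = 492 + \left(- \frac{23}{6} - \frac{74}{89}\right) 225 = 492 - \frac{186825}{178} = - \frac{99249}{178}$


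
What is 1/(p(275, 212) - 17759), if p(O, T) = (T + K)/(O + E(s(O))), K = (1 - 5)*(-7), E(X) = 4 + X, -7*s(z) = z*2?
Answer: -1403/24914197 ≈ -5.6313e-5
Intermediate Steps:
s(z) = -2*z/7 (s(z) = -z*2/7 = -2*z/7)
K = 28 (K = -4*(-7) = 28)
p(O, T) = (28 + T)/(4 + 5*O/7) (p(O, T) = (T + 28)/(O + (4 - 2*O/7)) = (28 + T)/(4 + 5*O/7))
1/(p(275, 212) - 17759) = 1/(7*(28 + 212)/(28 + 5*275) - 17759) = 1/(7*240/(28 + 1375) - 17759) = 1/(7*240/1403 - 17759) = 1/(7*(1/1403)*240 - 17759) = 1/(1680/1403 - 17759) = 1/(-24914197/1403) = -1403/24914197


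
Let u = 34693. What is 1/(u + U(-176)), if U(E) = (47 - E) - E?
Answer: 1/35092 ≈ 2.8497e-5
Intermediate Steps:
U(E) = 47 - 2*E
1/(u + U(-176)) = 1/(34693 + (47 - 2*(-176))) = 1/(34693 + (47 + 352)) = 1/(34693 + 399) = 1/35092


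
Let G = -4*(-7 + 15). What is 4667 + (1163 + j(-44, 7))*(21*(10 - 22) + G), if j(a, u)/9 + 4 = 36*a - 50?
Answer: 3861103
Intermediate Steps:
j(a, u) = -486 + 324*a (j(a, u) = -36 + 9*(36*a - 50) = -36 + 9*(-50 + 36*a) = -36 + (-450 + 324*a) = -486 + 324*a)
G = -32 (G = -4*8 = -32)
4667 + (1163 + j(-44, 7))*(21*(10 - 22) + G) = 4667 + (1163 + (-486 + 324*(-44)))*(21*(10 - 22) - 32) = 4667 + (1163 + (-486 - 14256))*(21*(-12) - 32) = 4667 + (1163 - 14742)*(-252 - 32) = 4667 - 13579*(-284) = 4667 + 3856436 = 3861103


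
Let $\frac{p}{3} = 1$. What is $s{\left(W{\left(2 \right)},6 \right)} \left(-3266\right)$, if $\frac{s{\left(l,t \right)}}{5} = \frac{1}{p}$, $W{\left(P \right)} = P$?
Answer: $- \frac{16330}{3} \approx -5443.3$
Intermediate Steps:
$p = 3$ ($p = 3 \cdot 1 = 3$)
$s{\left(l,t \right)} = \frac{5}{3}$
$s{\left(W{\left(2 \right)},6 \right)} \left(-3266\right) = \frac{5}{3} \left(-3266\right) = - \frac{16330}{3}$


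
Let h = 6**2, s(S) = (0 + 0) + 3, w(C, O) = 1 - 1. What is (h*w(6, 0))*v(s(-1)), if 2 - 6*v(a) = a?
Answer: 0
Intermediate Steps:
w(C, O) = 0
s(S) = 3 (s(S) = 0 + 3 = 3)
v(a) = 1/3 - a/6
h = 36
(h*w(6, 0))*v(s(-1)) = (36*0)*(1/3 - 1/6*3) = 0*(1/3 - 1/2) = 0*(-1/6) = 0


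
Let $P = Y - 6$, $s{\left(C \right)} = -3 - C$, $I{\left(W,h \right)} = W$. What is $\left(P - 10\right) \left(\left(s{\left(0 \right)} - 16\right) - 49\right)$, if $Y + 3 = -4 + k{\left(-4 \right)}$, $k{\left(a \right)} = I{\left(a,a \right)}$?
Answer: $1836$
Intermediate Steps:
$k{\left(a \right)} = a$
$Y = -11$ ($Y = -3 - 8 = -11$)
$P = -17$ ($P = -11 - 6 = -17$)
$\left(P - 10\right) \left(\left(s{\left(0 \right)} - 16\right) - 49\right) = \left(-17 - 10\right) \left(\left(\left(-3 - 0\right) - 16\right) - 49\right) = - 27 \left(\left(\left(-3 + 0\right) - 16\right) - 49\right) = - 27 \left(\left(-3 - 16\right) - 49\right) = - 27 \left(-19 - 49\right) = \left(-27\right) \left(-68\right) = 1836$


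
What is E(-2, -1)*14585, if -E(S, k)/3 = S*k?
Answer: -87510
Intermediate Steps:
E(S, k) = -3*S*k
E(-2, -1)*14585 = -3*(-2)*(-1)*14585 = -6*14585 = -87510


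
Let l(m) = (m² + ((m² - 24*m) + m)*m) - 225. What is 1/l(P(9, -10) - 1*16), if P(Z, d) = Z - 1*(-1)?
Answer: -1/1233 ≈ -0.00081103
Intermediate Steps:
P(Z, d) = 1 + Z (P(Z, d) = Z + 1 = 1 + Z)
l(m) = -225 + m² + m*(m² - 23*m) (l(m) = (m² + (m² - 23*m)*m) - 225 = (m² + m*(m² - 23*m)) - 225 = -225 + m² + m*(m² - 23*m))
1/l(P(9, -10) - 1*16) = 1/(-225 + ((1 + 9) - 1*16)³ - 22*((1 + 9) - 1*16)²) = 1/(-225 + (10 - 16)³ - 22*(10 - 16)²) = 1/(-225 + (-6)³ - 22*(-6)²) = 1/(-225 - 216 - 22*36) = 1/(-225 - 216 - 792) = 1/(-1233) = -1/1233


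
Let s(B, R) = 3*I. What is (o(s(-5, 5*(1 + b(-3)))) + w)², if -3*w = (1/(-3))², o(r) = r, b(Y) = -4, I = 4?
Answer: 104329/729 ≈ 143.11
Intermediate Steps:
s(B, R) = 12 (s(B, R) = 3*4 = 12)
w = -1/27 (w = -(1/(-3))²/3 = -(-⅓)²/3 = -⅓*⅑ = -1/27 ≈ -0.037037)
(o(s(-5, 5*(1 + b(-3)))) + w)² = (12 - 1/27)² = (323/27)² = 104329/729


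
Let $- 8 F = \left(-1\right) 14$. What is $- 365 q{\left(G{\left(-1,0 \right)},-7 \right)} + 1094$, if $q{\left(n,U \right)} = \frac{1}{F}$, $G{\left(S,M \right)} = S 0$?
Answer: $\frac{6198}{7} \approx 885.43$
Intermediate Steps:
$G{\left(S,M \right)} = 0$
$F = \frac{7}{4}$ ($F = - \frac{\left(-1\right) 14}{8} = \left(- \frac{1}{8}\right) \left(-14\right) = \frac{7}{4} \approx 1.75$)
$q{\left(n,U \right)} = \frac{4}{7}$ ($q{\left(n,U \right)} = \frac{1}{\frac{7}{4}} = \frac{4}{7}$)
$- 365 q{\left(G{\left(-1,0 \right)},-7 \right)} + 1094 = \left(-365\right) \frac{4}{7} + 1094 = - \frac{1460}{7} + 1094 = \frac{6198}{7}$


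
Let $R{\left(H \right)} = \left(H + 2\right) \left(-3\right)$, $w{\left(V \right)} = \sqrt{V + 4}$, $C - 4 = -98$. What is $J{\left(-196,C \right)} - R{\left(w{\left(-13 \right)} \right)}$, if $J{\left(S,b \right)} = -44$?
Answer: $-38 + 9 i \approx -38.0 + 9.0 i$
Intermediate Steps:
$C = -94$ ($C = 4 - 98 = -94$)
$w{\left(V \right)} = \sqrt{4 + V}$
$R{\left(H \right)} = -6 - 3 H$ ($R{\left(H \right)} = \left(2 + H\right) \left(-3\right) = -6 - 3 H$)
$J{\left(-196,C \right)} - R{\left(w{\left(-13 \right)} \right)} = -44 - \left(-6 - 3 \sqrt{4 - 13}\right) = -44 - \left(-6 - 3 \sqrt{-9}\right) = -44 - \left(-6 - 3 \cdot 3 i\right) = -44 - \left(-6 - 9 i\right) = -44 + \left(6 + 9 i\right) = -38 + 9 i$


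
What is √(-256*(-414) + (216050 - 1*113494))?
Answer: 2*√52135 ≈ 456.66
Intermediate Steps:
√(-256*(-414) + (216050 - 1*113494)) = √(105984 + (216050 - 113494)) = √(105984 + 102556) = √208540 = 2*√52135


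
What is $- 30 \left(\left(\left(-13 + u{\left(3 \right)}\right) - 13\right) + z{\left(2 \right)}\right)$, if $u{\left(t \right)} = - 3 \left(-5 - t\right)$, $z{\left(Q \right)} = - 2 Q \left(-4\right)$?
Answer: $-420$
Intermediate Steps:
$z{\left(Q \right)} = 8 Q$
$u{\left(t \right)} = 15 + 3 t$
$- 30 \left(\left(\left(-13 + u{\left(3 \right)}\right) - 13\right) + z{\left(2 \right)}\right) = - 30 \left(\left(\left(-13 + \left(15 + 3 \cdot 3\right)\right) - 13\right) + 8 \cdot 2\right) = - 30 \left(\left(\left(-13 + \left(15 + 9\right)\right) - 13\right) + 16\right) = - 30 \left(\left(\left(-13 + 24\right) - 13\right) + 16\right) = - 30 \left(\left(11 - 13\right) + 16\right) = - 30 \left(-2 + 16\right) = \left(-30\right) 14 = -420$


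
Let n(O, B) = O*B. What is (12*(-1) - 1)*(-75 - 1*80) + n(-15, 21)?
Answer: 1700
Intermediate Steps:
n(O, B) = B*O
(12*(-1) - 1)*(-75 - 1*80) + n(-15, 21) = (12*(-1) - 1)*(-75 - 1*80) + 21*(-15) = (-12 - 1)*(-75 - 80) - 315 = -13*(-155) - 315 = 2015 - 315 = 1700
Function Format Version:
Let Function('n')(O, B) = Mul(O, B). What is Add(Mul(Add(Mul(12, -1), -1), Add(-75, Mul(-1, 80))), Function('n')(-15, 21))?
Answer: 1700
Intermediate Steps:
Function('n')(O, B) = Mul(B, O)
Add(Mul(Add(Mul(12, -1), -1), Add(-75, Mul(-1, 80))), Function('n')(-15, 21)) = Add(Mul(Add(Mul(12, -1), -1), Add(-75, Mul(-1, 80))), Mul(21, -15)) = Add(Mul(Add(-12, -1), Add(-75, -80)), -315) = Add(Mul(-13, -155), -315) = Add(2015, -315) = 1700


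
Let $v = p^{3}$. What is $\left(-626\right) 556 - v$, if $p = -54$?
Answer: $-190592$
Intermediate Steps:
$v = -157464$ ($v = \left(-54\right)^{3} = -157464$)
$\left(-626\right) 556 - v = \left(-626\right) 556 - -157464 = -348056 + 157464 = -190592$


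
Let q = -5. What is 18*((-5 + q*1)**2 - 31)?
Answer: 1242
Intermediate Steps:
18*((-5 + q*1)**2 - 31) = 18*((-5 - 5*1)**2 - 31) = 18*((-5 - 5)**2 - 31) = 18*((-10)**2 - 31) = 18*(100 - 31) = 18*69 = 1242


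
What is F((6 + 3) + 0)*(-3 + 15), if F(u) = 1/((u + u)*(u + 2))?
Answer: 2/33 ≈ 0.060606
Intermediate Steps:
F(u) = 1/(2*u*(2 + u)) (F(u) = 1/((2*u)*(2 + u)) = 1/(2*u*(2 + u)))
F((6 + 3) + 0)*(-3 + 15) = (1/(2*((6 + 3) + 0)*(2 + ((6 + 3) + 0))))*(-3 + 15) = (1/(2*(9 + 0)*(2 + (9 + 0))))*12 = ((½)/(9*(2 + 9)))*12 = ((½)*(⅑)/11)*12 = ((½)*(⅑)*(1/11))*12 = (1/198)*12 = 2/33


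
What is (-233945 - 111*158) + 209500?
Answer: -41983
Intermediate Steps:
(-233945 - 111*158) + 209500 = (-233945 - 17538) + 209500 = -251483 + 209500 = -41983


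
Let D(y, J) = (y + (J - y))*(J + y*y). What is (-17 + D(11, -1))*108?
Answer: -14796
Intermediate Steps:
D(y, J) = J*(J + y²)
(-17 + D(11, -1))*108 = (-17 - (-1 + 11²))*108 = (-17 - (-1 + 121))*108 = (-17 - 1*120)*108 = (-17 - 120)*108 = -137*108 = -14796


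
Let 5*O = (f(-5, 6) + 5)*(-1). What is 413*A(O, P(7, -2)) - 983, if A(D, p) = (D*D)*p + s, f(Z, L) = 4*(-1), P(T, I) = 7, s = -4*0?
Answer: -21684/25 ≈ -867.36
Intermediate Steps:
s = 0
f(Z, L) = -4
O = -⅕ (O = ((-4 + 5)*(-1))/5 = (1*(-1))/5 = (⅕)*(-1) = -⅕ ≈ -0.20000)
A(D, p) = p*D² (A(D, p) = (D*D)*p + 0 = D²*p + 0 = p*D² + 0 = p*D²)
413*A(O, P(7, -2)) - 983 = 413*(7*(-⅕)²) - 983 = 413*(7*(1/25)) - 983 = 413*(7/25) - 983 = 2891/25 - 983 = -21684/25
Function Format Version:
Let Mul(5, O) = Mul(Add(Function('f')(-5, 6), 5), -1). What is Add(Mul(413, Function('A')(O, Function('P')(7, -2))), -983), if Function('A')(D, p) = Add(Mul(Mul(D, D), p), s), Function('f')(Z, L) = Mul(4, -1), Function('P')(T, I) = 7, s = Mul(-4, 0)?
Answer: Rational(-21684, 25) ≈ -867.36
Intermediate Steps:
s = 0
Function('f')(Z, L) = -4
O = Rational(-1, 5) (O = Mul(Rational(1, 5), Mul(Add(-4, 5), -1)) = Mul(Rational(1, 5), Mul(1, -1)) = Mul(Rational(1, 5), -1) = Rational(-1, 5) ≈ -0.20000)
Function('A')(D, p) = Mul(p, Pow(D, 2)) (Function('A')(D, p) = Add(Mul(Mul(D, D), p), 0) = Add(Mul(Pow(D, 2), p), 0) = Add(Mul(p, Pow(D, 2)), 0) = Mul(p, Pow(D, 2)))
Add(Mul(413, Function('A')(O, Function('P')(7, -2))), -983) = Add(Mul(413, Mul(7, Pow(Rational(-1, 5), 2))), -983) = Add(Mul(413, Mul(7, Rational(1, 25))), -983) = Add(Mul(413, Rational(7, 25)), -983) = Add(Rational(2891, 25), -983) = Rational(-21684, 25)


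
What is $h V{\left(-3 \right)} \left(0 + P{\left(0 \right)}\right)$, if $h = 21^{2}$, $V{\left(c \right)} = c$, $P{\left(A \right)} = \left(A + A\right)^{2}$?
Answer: $0$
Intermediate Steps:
$P{\left(A \right)} = 4 A^{2}$ ($P{\left(A \right)} = \left(2 A\right)^{2} = 4 A^{2}$)
$h = 441$
$h V{\left(-3 \right)} \left(0 + P{\left(0 \right)}\right) = 441 \left(- 3 \left(0 + 4 \cdot 0^{2}\right)\right) = 441 \left(- 3 \left(0 + 4 \cdot 0\right)\right) = 441 \left(- 3 \left(0 + 0\right)\right) = 441 \left(\left(-3\right) 0\right) = 441 \cdot 0 = 0$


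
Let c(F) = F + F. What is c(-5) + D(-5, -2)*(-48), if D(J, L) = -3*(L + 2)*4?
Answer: -10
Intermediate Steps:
c(F) = 2*F
D(J, L) = -24 - 12*L (D(J, L) = -3*(2 + L)*4 = (-6 - 3*L)*4 = -24 - 12*L)
c(-5) + D(-5, -2)*(-48) = 2*(-5) + (-24 - 12*(-2))*(-48) = -10 + (-24 + 24)*(-48) = -10 + 0*(-48) = -10 + 0 = -10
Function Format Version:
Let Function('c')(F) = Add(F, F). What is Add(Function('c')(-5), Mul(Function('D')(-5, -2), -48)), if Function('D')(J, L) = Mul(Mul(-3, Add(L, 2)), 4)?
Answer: -10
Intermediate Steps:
Function('c')(F) = Mul(2, F)
Function('D')(J, L) = Add(-24, Mul(-12, L)) (Function('D')(J, L) = Mul(Mul(-3, Add(2, L)), 4) = Mul(Add(-6, Mul(-3, L)), 4) = Add(-24, Mul(-12, L)))
Add(Function('c')(-5), Mul(Function('D')(-5, -2), -48)) = Add(Mul(2, -5), Mul(Add(-24, Mul(-12, -2)), -48)) = Add(-10, Mul(Add(-24, 24), -48)) = Add(-10, Mul(0, -48)) = Add(-10, 0) = -10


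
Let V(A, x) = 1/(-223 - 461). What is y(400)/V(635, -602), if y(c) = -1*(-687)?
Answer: -469908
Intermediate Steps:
y(c) = 687
V(A, x) = -1/684 (V(A, x) = 1/(-684) = -1/684)
y(400)/V(635, -602) = 687/(-1/684) = 687*(-684) = -469908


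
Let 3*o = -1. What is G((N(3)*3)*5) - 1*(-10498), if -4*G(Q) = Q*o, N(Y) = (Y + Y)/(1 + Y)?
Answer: 83999/8 ≈ 10500.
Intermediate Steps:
N(Y) = 2*Y/(1 + Y) (N(Y) = (2*Y)/(1 + Y) = 2*Y/(1 + Y))
o = -⅓ (o = (⅓)*(-1) = -⅓ ≈ -0.33333)
G(Q) = Q/12 (G(Q) = -Q*(-1)/(4*3) = -(-1)*Q/12 = Q/12)
G((N(3)*3)*5) - 1*(-10498) = (((2*3/(1 + 3))*3)*5)/12 - 1*(-10498) = (((2*3/4)*3)*5)/12 + 10498 = (((2*3*(¼))*3)*5)/12 + 10498 = (((3/2)*3)*5)/12 + 10498 = ((9/2)*5)/12 + 10498 = (1/12)*(45/2) + 10498 = 15/8 + 10498 = 83999/8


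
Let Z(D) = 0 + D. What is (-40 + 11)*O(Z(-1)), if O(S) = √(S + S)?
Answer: -29*I*√2 ≈ -41.012*I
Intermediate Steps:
Z(D) = D
O(S) = √2*√S (O(S) = √(2*S) = √2*√S)
(-40 + 11)*O(Z(-1)) = (-40 + 11)*(√2*√(-1)) = -29*√2*I = -29*I*√2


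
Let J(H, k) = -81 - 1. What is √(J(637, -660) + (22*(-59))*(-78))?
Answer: √101162 ≈ 318.06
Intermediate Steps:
J(H, k) = -82
√(J(637, -660) + (22*(-59))*(-78)) = √(-82 + (22*(-59))*(-78)) = √(-82 - 1298*(-78)) = √(-82 + 101244) = √101162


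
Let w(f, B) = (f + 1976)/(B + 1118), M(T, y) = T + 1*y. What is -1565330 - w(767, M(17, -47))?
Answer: -1703081783/1088 ≈ -1.5653e+6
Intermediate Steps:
M(T, y) = T + y
w(f, B) = (1976 + f)/(1118 + B)
-1565330 - w(767, M(17, -47)) = -1565330 - (1976 + 767)/(1118 + (17 - 47)) = -1565330 - 2743/(1118 - 30) = -1565330 - 2743/1088 = -1703081783/1088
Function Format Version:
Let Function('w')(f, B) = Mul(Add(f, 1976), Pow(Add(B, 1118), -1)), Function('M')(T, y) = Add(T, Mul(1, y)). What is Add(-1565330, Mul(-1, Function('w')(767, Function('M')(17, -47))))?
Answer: Rational(-1703081783, 1088) ≈ -1.5653e+6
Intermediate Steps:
Function('M')(T, y) = Add(T, y)
Function('w')(f, B) = Mul(Pow(Add(1118, B), -1), Add(1976, f)) (Function('w')(f, B) = Mul(Add(1976, f), Pow(Add(1118, B), -1)) = Mul(Pow(Add(1118, B), -1), Add(1976, f)))
Add(-1565330, Mul(-1, Function('w')(767, Function('M')(17, -47)))) = Add(-1565330, Mul(-1, Mul(Pow(Add(1118, Add(17, -47)), -1), Add(1976, 767)))) = Add(-1565330, Mul(-1, Mul(Pow(Add(1118, -30), -1), 2743))) = Add(-1565330, Mul(-1, Mul(Pow(1088, -1), 2743))) = Add(-1565330, Mul(-1, Mul(Rational(1, 1088), 2743))) = Add(-1565330, Mul(-1, Rational(2743, 1088))) = Add(-1565330, Rational(-2743, 1088)) = Rational(-1703081783, 1088)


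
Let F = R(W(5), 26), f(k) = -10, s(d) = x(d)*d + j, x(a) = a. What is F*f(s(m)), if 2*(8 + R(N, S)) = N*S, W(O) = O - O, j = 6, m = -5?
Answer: 80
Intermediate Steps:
s(d) = 6 + d**2 (s(d) = d*d + 6 = d**2 + 6 = 6 + d**2)
W(O) = 0
R(N, S) = -8 + N*S/2 (R(N, S) = -8 + (N*S)/2 = -8 + N*S/2)
F = -8 (F = -8 + (1/2)*0*26 = -8 + 0 = -8)
F*f(s(m)) = -8*(-10) = 80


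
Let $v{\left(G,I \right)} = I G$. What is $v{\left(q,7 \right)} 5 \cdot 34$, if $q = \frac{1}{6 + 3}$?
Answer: $\frac{1190}{9} \approx 132.22$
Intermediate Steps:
$q = \frac{1}{9} \approx 0.11111$
$v{\left(G,I \right)} = G I$
$v{\left(q,7 \right)} 5 \cdot 34 = \frac{1}{9} \cdot 7 \cdot 5 \cdot 34 = \frac{7}{9} \cdot 5 \cdot 34 = \frac{35}{9} \cdot 34 = \frac{1190}{9}$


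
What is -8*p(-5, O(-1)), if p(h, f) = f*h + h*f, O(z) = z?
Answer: -80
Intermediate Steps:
p(h, f) = 2*f*h (p(h, f) = f*h + f*h = 2*f*h)
-8*p(-5, O(-1)) = -16*(-1)*(-5) = -8*10 = -80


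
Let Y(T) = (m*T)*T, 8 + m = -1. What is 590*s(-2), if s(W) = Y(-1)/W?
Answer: 2655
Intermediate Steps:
m = -9 (m = -8 - 1 = -9)
Y(T) = -9*T² (Y(T) = (-9*T)*T = -9*T²)
s(W) = -9/W (s(W) = (-9*(-1)²)/W = (-9*1)/W = -9/W)
590*s(-2) = 590*(-9/(-2)) = 590*(-9*(-½)) = 590*(9/2) = 2655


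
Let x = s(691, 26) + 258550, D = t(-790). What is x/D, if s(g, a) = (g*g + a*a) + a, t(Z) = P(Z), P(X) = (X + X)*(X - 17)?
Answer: 736733/1275060 ≈ 0.57780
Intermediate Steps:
P(X) = 2*X*(-17 + X) (P(X) = (2*X)*(-17 + X) = 2*X*(-17 + X))
t(Z) = 2*Z*(-17 + Z)
D = 1275060 (D = 2*(-790)*(-17 - 790) = 2*(-790)*(-807) = 1275060)
s(g, a) = a + a² + g² (s(g, a) = (g² + a²) + a = (a² + g²) + a = a + a² + g²)
x = 736733 (x = (26 + 26² + 691²) + 258550 = (26 + 676 + 477481) + 258550 = 478183 + 258550 = 736733)
x/D = 736733/1275060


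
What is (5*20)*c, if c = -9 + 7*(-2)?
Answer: -2300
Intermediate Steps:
c = -23 (c = -9 - 14 = -23)
(5*20)*c = (5*20)*(-23) = 100*(-23) = -2300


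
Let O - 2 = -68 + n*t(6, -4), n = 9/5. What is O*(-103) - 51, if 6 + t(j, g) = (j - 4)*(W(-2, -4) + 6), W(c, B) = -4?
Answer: 35589/5 ≈ 7117.8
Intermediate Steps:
n = 9/5 (n = 9*(1/5) = 9/5 ≈ 1.8000)
t(j, g) = -14 + 2*j (t(j, g) = -6 + (j - 4)*(-4 + 6) = -6 + (-4 + j)*2 = -6 + (-8 + 2*j) = -14 + 2*j)
O = -348/5 (O = 2 + (-68 + 9*(-14 + 2*6)/5) = 2 + (-68 + 9*(-14 + 12)/5) = 2 + (-68 + (9/5)*(-2)) = 2 + (-68 - 18/5) = 2 - 358/5 = -348/5 ≈ -69.600)
O*(-103) - 51 = -348/5*(-103) - 51 = 35844/5 - 51 = 35589/5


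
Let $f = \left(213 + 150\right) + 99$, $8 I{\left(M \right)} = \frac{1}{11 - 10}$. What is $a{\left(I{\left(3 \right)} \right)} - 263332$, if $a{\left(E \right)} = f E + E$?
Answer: $- \frac{2106193}{8} \approx -2.6327 \cdot 10^{5}$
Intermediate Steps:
$I{\left(M \right)} = \frac{1}{8}$ ($I{\left(M \right)} = \frac{1}{8 \left(11 - 10\right)} = \frac{1}{8 \cdot 1} = \frac{1}{8} \cdot 1 = \frac{1}{8}$)
$f = 462$ ($f = 363 + 99 = 462$)
$a{\left(E \right)} = 463 E$ ($a{\left(E \right)} = 462 E + E = 463 E$)
$a{\left(I{\left(3 \right)} \right)} - 263332 = 463 \cdot \frac{1}{8} - 263332 = \frac{463}{8} - 263332 = - \frac{2106193}{8}$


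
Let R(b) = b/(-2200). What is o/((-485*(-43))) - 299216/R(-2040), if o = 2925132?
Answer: -3536691244/10965 ≈ -3.2254e+5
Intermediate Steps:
R(b) = -b/2200 (R(b) = b*(-1/2200) = -b/2200)
o/((-485*(-43))) - 299216/R(-2040) = 2925132/((-485*(-43))) - 299216/((-1/2200*(-2040))) = 2925132/20855 - 299216/51/55 = 2925132*(1/20855) - 299216*55/51 = 30156/215 - 16456880/51 = -3536691244/10965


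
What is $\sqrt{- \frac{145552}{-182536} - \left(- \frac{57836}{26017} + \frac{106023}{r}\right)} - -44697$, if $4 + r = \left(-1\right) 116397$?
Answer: $44697 + \frac{3 \sqrt{2085603943625499660313606797}}{69099112709489} \approx 44699.0$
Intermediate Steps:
$r = -116401$ ($r = -4 - 116397 = -116401$)
$\sqrt{- \frac{145552}{-182536} - \left(- \frac{57836}{26017} + \frac{106023}{r}\right)} - -44697 = \sqrt{- \frac{145552}{-182536} - \left(- \frac{106023}{116401} - \frac{57836}{26017}\right)} - -44697 = \sqrt{\left(-145552\right) \left(- \frac{1}{182536}\right) - - \frac{9490568627}{3028404817}} + 44697 = \sqrt{\frac{18194}{22817} + \left(\frac{57836}{26017} + \frac{106023}{116401}\right)} + 44697 = \sqrt{\frac{18194}{22817} + \frac{9490568627}{3028404817}} + 44697 = \sqrt{\frac{271645101602757}{69099112709489}} + 44697 = \frac{3 \sqrt{2085603943625499660313606797}}{69099112709489} + 44697 = 44697 + \frac{3 \sqrt{2085603943625499660313606797}}{69099112709489}$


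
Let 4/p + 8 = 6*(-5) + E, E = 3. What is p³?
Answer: -64/42875 ≈ -0.0014927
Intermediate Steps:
p = -4/35 (p = 4/(-8 + (6*(-5) + 3)) = 4/(-8 + (-30 + 3)) = 4/(-8 - 27) = 4/(-35) = 4*(-1/35) = -4/35 ≈ -0.11429)
p³ = (-4/35)³ = -64/42875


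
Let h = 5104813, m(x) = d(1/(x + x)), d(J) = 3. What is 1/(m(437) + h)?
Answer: 1/5104816 ≈ 1.9589e-7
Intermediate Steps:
m(x) = 3
1/(m(437) + h) = 1/(3 + 5104813) = 1/5104816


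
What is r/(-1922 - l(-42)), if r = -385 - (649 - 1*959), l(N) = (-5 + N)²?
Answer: 25/1377 ≈ 0.018155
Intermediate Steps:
r = -75 (r = -385 - (649 - 959) = -385 - 1*(-310) = -385 + 310 = -75)
r/(-1922 - l(-42)) = -75/(-1922 - (-5 - 42)²) = -75/(-1922 - 1*(-47)²) = -75/(-1922 - 1*2209) = -75/(-1922 - 2209) = -75/(-4131) = -75*(-1/4131) = 25/1377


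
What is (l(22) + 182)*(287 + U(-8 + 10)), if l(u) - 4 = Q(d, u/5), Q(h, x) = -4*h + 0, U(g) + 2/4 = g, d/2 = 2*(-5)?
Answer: 76741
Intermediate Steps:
d = -20 (d = 2*(2*(-5)) = 2*(-10) = -20)
U(g) = -1/2 + g
Q(h, x) = -4*h
l(u) = 84 (l(u) = 4 - 4*(-20) = 4 + 80 = 84)
(l(22) + 182)*(287 + U(-8 + 10)) = (84 + 182)*(287 + (-1/2 + (-8 + 10))) = 266*(287 + (-1/2 + 2)) = 266*(287 + 3/2) = 266*(577/2) = 76741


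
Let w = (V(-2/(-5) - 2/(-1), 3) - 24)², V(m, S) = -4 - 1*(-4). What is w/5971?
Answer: 576/5971 ≈ 0.096466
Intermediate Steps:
V(m, S) = 0 (V(m, S) = -4 + 4 = 0)
w = 576 (w = (0 - 24)² = (-24)² = 576)
w/5971 = 576/5971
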